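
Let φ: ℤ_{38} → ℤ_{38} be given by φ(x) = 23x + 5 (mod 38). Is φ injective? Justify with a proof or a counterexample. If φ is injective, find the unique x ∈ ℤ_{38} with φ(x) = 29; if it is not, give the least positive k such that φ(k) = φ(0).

By definition, φ is injective if φ(x_1) = φ(x_2) implies x_1 = x_2.
Suppose φ(x_1) = φ(x_2) in ℤ_{38}. Then 23x_1 + 5 ≡ 23x_2 + 5 (mod 38), hence 23(x_1 − x_2) ≡ 0 (mod 38).
Since gcd(23, 38) = 1, 23 is invertible modulo 38, thus x_1 − x_2 ≡ 0 (mod 38), i.e. x_1 = x_2.
Hence φ is injective.
We now compute 23⁻¹ mod 38 explicitly. Euclid's algorithm: 38 = 1·23 + 15, 23 = 1·15 + 8, 15 = 1·8 + 7, 8 = 1·7 + 1; back-substituting gives 1 = 5·23 − 3·38, so 23⁻¹ ≡ 5 (mod 38).
Since φ is injective, we find φ⁻¹(29): we need 23x ≡ 29 − 5 ≡ 24 (mod 38). Using 23⁻¹ = 5: x ≡ 5·24 = 120 = 3·38 + 6, so x = 6.
Check: φ(6) = 23·6 + 5 = 143 = 3·38 + 29 ≡ 29 (mod 38).

6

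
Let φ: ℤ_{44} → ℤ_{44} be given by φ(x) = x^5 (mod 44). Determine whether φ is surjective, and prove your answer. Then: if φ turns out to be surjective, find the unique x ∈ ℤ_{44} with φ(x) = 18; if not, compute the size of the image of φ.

9

φ(1) = 1^5 = 1.
φ(5): Repeated squaring mod 44: 5^1 ≡ 5, 5^2 ≡ 5² = 25, 5^4 ≡ 25² = 625 ≡ 9. Since 5 = 4 + 1, 5^5 ≡ 9·5: 9·5 = 45 ≡ 1. So 5^5 ≡ 1 (mod 44).
So φ(1) = φ(5) = 1 while 1 ≠ 5, therefore φ is not injective.
A non-injective map from the 44-element set ℤ_{44} to itself takes at most 43 distinct values, so it cannot be surjective. Therefore φ is not surjective.
Since φ is not surjective, we determine |image(φ)|. Computing x^5 mod 44 for each x (by repeated squaring, reducing mod 44 at every step), the values φ(0), φ(1), …, φ(43) are: 0, 1, 32, 23, 12, 1, 32, 43, 32, 1, 32, 11, 12, 21, 12, 23, 12, 21, 32, 43, 12, 21, 0, 23, 32, 1, 12, 23, 32, 21, 32, 23, 32, 33, 12, 43, 12, 1, 12, 43, 32, 21, 12, 43.
The distinct values are {0, 1, 11, 12, 21, 23, 32, 33, 43}; there are 9 of them.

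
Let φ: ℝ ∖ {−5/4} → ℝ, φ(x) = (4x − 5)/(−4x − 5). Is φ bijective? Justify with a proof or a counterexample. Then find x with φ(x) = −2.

If φ(x) = −1, cross-multiplying gives −4(4x − 5) = 4(−4x − 5), which simplifies to 20 = −20 — false.  So −1 has no preimage and φ is not surjective.
Hence φ is not bijective.
Solving φ(x) = −2: cross-multiplying gives 4x − 5 = −2(−4x − 5), which rearranges to −4x = 15, so x = −15/4.

-15/4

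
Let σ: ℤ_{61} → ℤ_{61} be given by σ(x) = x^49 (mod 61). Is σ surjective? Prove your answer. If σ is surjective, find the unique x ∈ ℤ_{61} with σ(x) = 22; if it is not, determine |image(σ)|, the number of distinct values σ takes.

16

Since 61 is prime, the nonzero elements of ℤ_{61} form a cyclic group of order 60.
As gcd(49, 60) = 1, raising to the 49th power is a bijection on this group: if s^49 ≡ t^49 then (st^{−1})^49 = 1, and the only element of order dividing gcd(49, 60) = 1 is 1, so s = t.
With σ(0) = 0 this makes σ injective on all of ℤ_{61}, hence bijective (finite equal-size domain and codomain). In particular σ is surjective.
Since σ is surjective, we find the preimage of 22. The inverse of x ↦ x^49 on (ℤ_{61})^× is x ↦ x^49, because 49·49 = 2401 = 40·60 + 1 ≡ 1 (mod 60) and x^{60} = 1 for x ≠ 0 (Fermat). So σ⁻¹(22) = 22^49 mod 61.
Repeated squaring mod 61: 22^1 ≡ 22, 22^2 ≡ 22² = 484 ≡ 57, 22^4 ≡ 57² = 3249 ≡ 16, 22^8 ≡ 16² = 256 ≡ 12, 22^16 ≡ 12² = 144 ≡ 22, 22^32 ≡ 22² = 484 ≡ 57. Since 49 = 32 + 16 + 1, 22^49 ≡ 57·22·22: 57·22 = 1254 ≡ 34, then 34·22 = 748 ≡ 16. So 22^49 ≡ 16 (mod 61).
Hence σ⁻¹(22) = 16.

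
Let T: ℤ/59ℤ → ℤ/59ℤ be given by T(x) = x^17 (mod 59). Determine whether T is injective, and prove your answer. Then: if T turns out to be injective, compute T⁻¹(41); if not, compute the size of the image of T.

Since 59 is prime, the nonzero elements of ℤ/59ℤ form a cyclic group of order 58.
As gcd(17, 58) = 1, raising to the 17th power is a bijection on this group: if s^17 ≡ t^17 then (st^{−1})^17 = 1, and the only element of order dividing gcd(17, 58) = 1 is 1, so s = t.
With T(0) = 0 this makes T injective on all of ℤ/59ℤ, hence bijective (finite equal-size domain and codomain). In particular T is injective.
Since T is injective, we find the preimage of 41. The inverse of x ↦ x^17 on (ℤ/59ℤ)^× is x ↦ x^41, because 17·41 = 697 = 12·58 + 1 ≡ 1 (mod 58) and x^{58} = 1 for x ≠ 0 (Fermat). So T⁻¹(41) = 41^41 mod 59.
Repeated squaring mod 59: 41^1 ≡ 41, 41^2 ≡ 41² = 1681 ≡ 29, 41^4 ≡ 29² = 841 ≡ 15, 41^8 ≡ 15² = 225 ≡ 48, 41^16 ≡ 48² = 2304 ≡ 3, 41^32 ≡ 3² = 9. Since 41 = 32 + 8 + 1, 41^41 ≡ 9·48·41: 9·48 = 432 ≡ 19, then 19·41 = 779 ≡ 12. So 41^41 ≡ 12 (mod 59).
Hence T⁻¹(41) = 12.

12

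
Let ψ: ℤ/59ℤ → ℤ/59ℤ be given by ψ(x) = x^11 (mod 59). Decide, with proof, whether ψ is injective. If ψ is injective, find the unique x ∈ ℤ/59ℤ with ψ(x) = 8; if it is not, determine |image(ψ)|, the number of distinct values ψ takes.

Since 59 is prime, the nonzero elements of ℤ/59ℤ form a cyclic group of order 58.
As gcd(11, 58) = 1, raising to the 11th power is a bijection on this group: if a^11 ≡ b^11 then (ab^{−1})^11 = 1, and the only element of order dividing gcd(11, 58) = 1 is 1, so a = b.
With ψ(0) = 0 this makes ψ injective on all of ℤ/59ℤ, hence bijective (finite equal-size domain and codomain). In particular ψ is injective.
Since ψ is injective, we find the preimage of 8. The inverse of x ↦ x^11 on (ℤ/59ℤ)^× is x ↦ x^37, because 11·37 = 407 = 7·58 + 1 ≡ 1 (mod 58) and x^{58} = 1 for x ≠ 0 (Fermat). So ψ⁻¹(8) = 8^37 mod 59.
Repeated squaring mod 59: 8^1 ≡ 8, 8^2 ≡ 8² = 64 ≡ 5, 8^4 ≡ 5² = 25, 8^8 ≡ 25² = 625 ≡ 35, 8^16 ≡ 35² = 1225 ≡ 45, 8^32 ≡ 45² = 2025 ≡ 19. Since 37 = 32 + 4 + 1, 8^37 ≡ 19·25·8: 19·25 = 475 ≡ 3, then 3·8 = 24. So 8^37 ≡ 24 (mod 59).
Hence ψ⁻¹(8) = 24.

24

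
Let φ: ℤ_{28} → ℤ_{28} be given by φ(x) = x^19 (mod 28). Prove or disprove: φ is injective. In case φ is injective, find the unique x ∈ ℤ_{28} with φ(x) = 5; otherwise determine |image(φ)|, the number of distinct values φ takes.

φ(0) = 0^19 = 0.
φ(14): Repeated squaring mod 28: 14^1 ≡ 14, 14^2 ≡ 14² = 196 ≡ 0, 14^4 ≡ 0² = 0, 14^8 ≡ 0² = 0, 14^16 ≡ 0² = 0. Since 19 = 16 + 2 + 1, 14^19 ≡ 0·0·14: 0·0 = 0, then 0·14 = 0. So 14^19 ≡ 0 (mod 28).
So φ(0) = φ(14) = 0 while 0 ≠ 14, hence φ is not injective.
Since φ is not injective, we determine |image(φ)|. Computing x^19 mod 28 for each x (by repeated squaring, reducing mod 28 at every step), the values φ(0), φ(1), …, φ(27) are: 0, 1, 16, 3, 4, 5, 20, 7, 8, 9, 24, 11, 12, 13, 0, 15, 16, 17, 4, 19, 20, 21, 8, 23, 24, 25, 12, 27.
The distinct values are {0, 1, 3, 4, 5, 7, 8, 9, 11, 12, 13, 15, 16, 17, 19, 20, 21, 23, 24, 25, 27}; there are 21 of them.

21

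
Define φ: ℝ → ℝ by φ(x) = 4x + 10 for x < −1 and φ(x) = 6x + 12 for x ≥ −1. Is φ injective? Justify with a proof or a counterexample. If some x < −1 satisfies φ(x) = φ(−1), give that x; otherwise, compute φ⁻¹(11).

-1/6

Both pieces are strictly increasing (slopes 4 and 6), so each is injective on its own interval.
The left piece maps (−∞, −1) onto (−∞, 6); the right piece maps [−1, ∞) onto [6, ∞).
These images are disjoint, so no value is attained by both pieces. Hence φ is injective.
Because the two images are disjoint, no x < −1 has φ(x) = φ(−1), so we compute φ⁻¹(11): 11 lies in [6, ∞), so solve 6x + 12 = 11: x = (11 − 12)/6 = −1/6.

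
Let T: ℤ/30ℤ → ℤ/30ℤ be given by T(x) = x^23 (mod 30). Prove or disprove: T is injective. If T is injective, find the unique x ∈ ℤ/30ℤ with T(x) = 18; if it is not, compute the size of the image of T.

Computing x^23 mod 30 for each x (by repeated squaring, reducing mod 30 at every step), the values T(0), T(1), …, T(29) are: 0, 1, 8, 27, 4, 5, 6, 13, 2, 9, 10, 11, 18, 7, 14, 15, 16, 23, 12, 19, 20, 21, 28, 17, 24, 25, 26, 3, 22, 29.
Every element of ℤ/30ℤ appears exactly once in this list, so T is a bijection, and in particular injective.
Since T is injective, we read off the preimage of 18 from the same table: T(12) = 18, so T⁻¹(18) = 12.

12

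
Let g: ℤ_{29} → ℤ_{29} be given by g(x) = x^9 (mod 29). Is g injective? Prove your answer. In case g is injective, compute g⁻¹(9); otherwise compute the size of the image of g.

Since 29 is prime, the nonzero elements of ℤ_{29} form a cyclic group of order 28.
As gcd(9, 28) = 1, raising to the 9th power is a bijection on this group: if s^9 ≡ t^9 then (st^{−1})^9 = 1, and the only element of order dividing gcd(9, 28) = 1 is 1, so s = t.
With g(0) = 0 this makes g injective on all of ℤ_{29}, hence bijective (finite equal-size domain and codomain). In particular g is injective.
Since g is injective, we find the preimage of 9. The inverse of x ↦ x^9 on (ℤ_{29})^× is x ↦ x^25, because 9·25 = 225 = 8·28 + 1 ≡ 1 (mod 28) and x^{28} = 1 for x ≠ 0 (Fermat). So g⁻¹(9) = 9^25 mod 29.
Repeated squaring mod 29: 9^1 ≡ 9, 9^2 ≡ 9² = 81 ≡ 23, 9^4 ≡ 23² = 529 ≡ 7, 9^8 ≡ 7² = 49 ≡ 20, 9^16 ≡ 20² = 400 ≡ 23. Since 25 = 16 + 8 + 1, 9^25 ≡ 23·20·9: 23·20 = 460 ≡ 25, then 25·9 = 225 ≡ 22. So 9^25 ≡ 22 (mod 29).
Hence g⁻¹(9) = 22.

22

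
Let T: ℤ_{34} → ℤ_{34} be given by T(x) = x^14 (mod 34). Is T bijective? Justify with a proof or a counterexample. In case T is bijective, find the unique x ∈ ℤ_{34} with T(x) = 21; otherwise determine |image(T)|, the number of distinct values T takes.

T(16): Repeated squaring mod 34: 16^1 ≡ 16, 16^2 ≡ 16² = 256 ≡ 18, 16^4 ≡ 18² = 324 ≡ 18, 16^8 ≡ 18² = 324 ≡ 18. Since 14 = 8 + 4 + 2, 16^14 ≡ 18·18·18: 18·18 = 324 ≡ 18, then 18·18 = 324 ≡ 18. So 16^14 ≡ 18 (mod 34).
T(18): Repeated squaring mod 34: 18^1 ≡ 18, 18^2 ≡ 18² = 324 ≡ 18, 18^4 ≡ 18² = 324 ≡ 18, 18^8 ≡ 18² = 324 ≡ 18. Since 14 = 8 + 4 + 2, 18^14 ≡ 18·18·18: 18·18 = 324 ≡ 18, then 18·18 = 324 ≡ 18. So 18^14 ≡ 18 (mod 34).
So T(16) = T(18) = 18 while 16 ≠ 18, so T is not injective, hence not bijective.
Since T is not bijective, we determine |image(T)|. Computing x^14 mod 34 for each x (by repeated squaring, reducing mod 34 at every step), the values T(0), T(1), …, T(33) are: 0, 1, 30, 19, 16, 15, 26, 25, 4, 21, 8, 9, 32, 33, 2, 13, 18, 17, 18, 13, 2, 33, 32, 9, 8, 21, 4, 25, 26, 15, 16, 19, 30, 1.
The distinct values are {0, 1, 2, 4, 8, 9, 13, 15, 16, 17, 18, 19, 21, 25, 26, 30, 32, 33}; there are 18 of them.

18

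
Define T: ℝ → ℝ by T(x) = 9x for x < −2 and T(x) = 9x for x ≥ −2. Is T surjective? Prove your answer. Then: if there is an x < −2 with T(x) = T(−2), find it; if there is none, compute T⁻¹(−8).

Both pieces are strictly increasing (slopes 9 and 9), so each is injective on its own interval.
The left piece maps (−∞, −2) onto (−∞, −18); the right piece maps [−2, ∞) onto [−18, ∞).
These images together cover ℝ, so T is surjective.
Because the two images are disjoint, no x < −2 has T(x) = T(−2), so we compute T⁻¹(−8): −8 lies in [−18, ∞), so solve 9x = −8: x = (−8 − 0)/9 = −8/9.

-8/9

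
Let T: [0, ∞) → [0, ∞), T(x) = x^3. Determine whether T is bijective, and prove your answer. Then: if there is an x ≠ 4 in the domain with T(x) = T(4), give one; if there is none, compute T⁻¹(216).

6

On [0, ∞), x ↦ x^3 is strictly increasing (injective) and for any y ∈ [0, ∞) the 3rd root y^{1/3} lies in [0, ∞) (surjective). So T is bijective.
Since x ↦ x^3 is strictly increasing on [0, ∞), it is injective there, so no x ≠ 4 in the domain has T(x) = T(4). We therefore compute T⁻¹(216) = 216^{1/3} = 6 (indeed 6^3 = 216).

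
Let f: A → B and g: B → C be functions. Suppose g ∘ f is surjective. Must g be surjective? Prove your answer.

surjective

Let c ∈ C. Since g ∘ f is surjective, some a ∈ A has g(f(a)) = c. Then b = f(a) ∈ B satisfies g(b) = c. So g is surjective.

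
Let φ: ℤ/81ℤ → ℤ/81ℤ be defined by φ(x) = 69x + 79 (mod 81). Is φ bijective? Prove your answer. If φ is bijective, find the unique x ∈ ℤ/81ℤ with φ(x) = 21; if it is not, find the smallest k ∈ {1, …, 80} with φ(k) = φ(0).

By definition, φ is injective if φ(u) = φ(v) implies u = v.
We have gcd(69, 81) = 3 > 1. Taking u = 0 and v = 27: φ(0) = 79 and φ(27) = 69·27 + 79 = 1942 ≡ 79 (mod 81).
So φ(0) = φ(27) while 0 ≠ 27, thus φ is not injective, hence not bijective.
Since φ is not bijective, we find the least positive k with φ(k) = φ(0): this means 69k ≡ 0 (mod 81), i.e. 81 ∣ 69k. Since gcd(69, 81) = 3, dividing through by 3 this holds exactly when 27 ∣ 23k, and as gcd(23, 27) = 1, exactly when 27 ∣ k.
The smallest positive such k is 27.

27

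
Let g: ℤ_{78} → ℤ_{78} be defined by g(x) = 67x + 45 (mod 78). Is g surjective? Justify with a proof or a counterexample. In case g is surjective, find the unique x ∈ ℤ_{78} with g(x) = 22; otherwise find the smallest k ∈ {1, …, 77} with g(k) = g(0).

73

Since gcd(67, 78) = 1, 67 is invertible modulo 78. Euclid's algorithm: 78 = 1·67 + 11, 67 = 6·11 + 1; back-substituting gives 1 = 7·67 − 6·78, so 67⁻¹ ≡ 7 (mod 78).
Then y ↦ 7(y − 45) is a two-sided inverse to g, so every y ∈ ℤ_{78} has a preimage.
Therefore g is surjective.
Since g is surjective, we find g⁻¹(22): we need 67x ≡ 22 − 45 ≡ 55 (mod 78). Using 67⁻¹ = 7: x ≡ 7·55 = 385 = 4·78 + 73, so x = 73.
Check: g(73) = 67·73 + 45 = 4936 = 63·78 + 22 ≡ 22 (mod 78).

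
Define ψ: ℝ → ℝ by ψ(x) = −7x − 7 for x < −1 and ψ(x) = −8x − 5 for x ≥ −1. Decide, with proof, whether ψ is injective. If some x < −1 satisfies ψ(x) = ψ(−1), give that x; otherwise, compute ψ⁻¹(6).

Both pieces are strictly decreasing (slopes −7 and −8), so each is injective on its own interval.
The left piece maps (−∞, −1) onto (0, ∞); the right piece maps [−1, ∞) onto (−∞, 3].
These images overlap. In particular ψ(−1) = 3 (right piece), and solving −7x − 7 = 3 on the left piece gives x = −10/7 < −1.
So ψ(−10/7) = ψ(−1) with −10/7 ≠ −1, and ψ is not injective. This x = −10/7 is the requested value below −1.

-10/7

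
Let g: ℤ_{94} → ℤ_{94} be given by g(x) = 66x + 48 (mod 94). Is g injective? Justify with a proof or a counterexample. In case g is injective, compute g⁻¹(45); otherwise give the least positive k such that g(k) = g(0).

47

By definition, g is injective if g(s) = g(t) implies s = t.
We have gcd(66, 94) = 2 > 1. Taking s = 0 and t = 47: g(0) = 48 and g(47) = 66·47 + 48 = 3150 ≡ 48 (mod 94).
So g(0) = g(47) while 0 ≠ 47, thus g is not injective.
Since g is not injective, we find the least positive k with g(k) = g(0): this means 66k ≡ 0 (mod 94), i.e. 94 ∣ 66k. Since gcd(66, 94) = 2, dividing through by 2 this holds exactly when 47 ∣ 33k, and as gcd(33, 47) = 1, exactly when 47 ∣ k.
The smallest positive such k is 47.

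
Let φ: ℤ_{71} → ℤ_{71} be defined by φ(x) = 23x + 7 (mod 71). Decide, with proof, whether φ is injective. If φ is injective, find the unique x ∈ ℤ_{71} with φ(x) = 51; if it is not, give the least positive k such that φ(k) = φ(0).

If φ(a) = φ(b), then 23a ≡ 23b (mod 71). Because gcd(23, 71) = 1, we may cancel 23 to get a ≡ b (mod 71).
Therefore φ is injective.
We now compute 23⁻¹ mod 71 explicitly. Euclid's algorithm: 71 = 3·23 + 2, 23 = 11·2 + 1; back-substituting gives 1 = 34·23 − 11·71, so 23⁻¹ ≡ 34 (mod 71).
Since φ is injective, we find φ⁻¹(51): we need 23x ≡ 51 − 7 ≡ 44 (mod 71). Using 23⁻¹ = 34: x ≡ 34·44 = 1496 = 21·71 + 5, so x = 5.
Check: φ(5) = 23·5 + 7 = 122 = 1·71 + 51 ≡ 51 (mod 71).

5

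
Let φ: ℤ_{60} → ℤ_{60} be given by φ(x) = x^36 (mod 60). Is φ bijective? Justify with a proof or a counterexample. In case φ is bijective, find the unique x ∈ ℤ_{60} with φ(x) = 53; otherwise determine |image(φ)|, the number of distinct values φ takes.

8

φ(2): Repeated squaring mod 60: 2^1 ≡ 2, 2^2 ≡ 2² = 4, 2^4 ≡ 4² = 16, 2^8 ≡ 16² = 256 ≡ 16, 2^16 ≡ 16² = 256 ≡ 16, 2^32 ≡ 16² = 256 ≡ 16. Since 36 = 32 + 4, 2^36 ≡ 16·16: 16·16 = 256 ≡ 16. So 2^36 ≡ 16 (mod 60).
φ(4): Repeated squaring mod 60: 4^1 ≡ 4, 4^2 ≡ 4² = 16, 4^4 ≡ 16² = 256 ≡ 16, 4^8 ≡ 16² = 256 ≡ 16, 4^16 ≡ 16² = 256 ≡ 16, 4^32 ≡ 16² = 256 ≡ 16. Since 36 = 32 + 4, 4^36 ≡ 16·16: 16·16 = 256 ≡ 16. So 4^36 ≡ 16 (mod 60).
So φ(2) = φ(4) = 16 while 2 ≠ 4, therefore φ is not injective, hence not bijective.
Since φ is not bijective, we determine |image(φ)|. Computing x^36 mod 60 for each x (by repeated squaring, reducing mod 60 at every step), the values φ(0), φ(1), …, φ(59) are: 0, 1, 16, 21, 16, 25, 36, 1, 16, 21, 40, 1, 36, 1, 16, 45, 16, 1, 36, 1, 40, 21, 16, 1, 36, 25, 16, 21, 16, 1, 0, 1, 16, 21, 16, 25, 36, 1, 16, 21, 40, 1, 36, 1, 16, 45, 16, 1, 36, 1, 40, 21, 16, 1, 36, 25, 16, 21, 16, 1.
The distinct values are {0, 1, 16, 21, 25, 36, 40, 45}; there are 8 of them.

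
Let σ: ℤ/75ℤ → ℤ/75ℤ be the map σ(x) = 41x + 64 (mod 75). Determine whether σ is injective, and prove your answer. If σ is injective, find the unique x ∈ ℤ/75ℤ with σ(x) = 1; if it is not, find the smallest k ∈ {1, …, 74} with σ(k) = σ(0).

57

Recall that σ is injective when σ(u) = σ(v) forces u = v.
Suppose σ(u) = σ(v) in ℤ/75ℤ. Then 41u + 64 ≡ 41v + 64 (mod 75), therefore 41(u − v) ≡ 0 (mod 75).
Since gcd(41, 75) = 1, 41 is invertible modulo 75, thus u − v ≡ 0 (mod 75), i.e. u = v.
Therefore σ is injective.
We now compute 41⁻¹ mod 75 explicitly. Euclid's algorithm: 75 = 1·41 + 34, 41 = 1·34 + 7, 34 = 4·7 + 6, 7 = 1·6 + 1; back-substituting gives 1 = 11·41 − 6·75, so 41⁻¹ ≡ 11 (mod 75).
Since σ is injective, we find σ⁻¹(1): we need 41x ≡ 1 − 64 ≡ 12 (mod 75). Using 41⁻¹ = 11: x ≡ 11·12 = 132 = 1·75 + 57, so x = 57.
Check: σ(57) = 41·57 + 64 = 2401 = 32·75 + 1 ≡ 1 (mod 75).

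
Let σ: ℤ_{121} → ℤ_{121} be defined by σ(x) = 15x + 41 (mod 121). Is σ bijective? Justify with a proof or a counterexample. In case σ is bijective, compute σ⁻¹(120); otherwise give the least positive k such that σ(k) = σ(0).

Suppose σ(s) = σ(t) in ℤ_{121}. Then 15s + 41 ≡ 15t + 41 (mod 121), so 15(s − t) ≡ 0 (mod 121).
Since gcd(15, 121) = 1, 15 is invertible modulo 121, thus s − t ≡ 0 (mod 121), i.e. s = t.
We now compute 15⁻¹ mod 121 explicitly. Euclid's algorithm: 121 = 8·15 + 1; back-substituting gives 1 = 113·15 − 14·121, so 15⁻¹ ≡ 113 (mod 121).
For any y ∈ ℤ_{121}, x = 113(y − 41) mod 121 satisfies σ(x) = 15·113(y − 41) + 41 ≡ y (since 15·113 ≡ 1 mod 121). So every y has a preimage.
Therefore σ is bijective.
Since σ is bijective, we find σ⁻¹(120): we need 15x ≡ 120 − 41 ≡ 79 (mod 121). Using 15⁻¹ = 113: x ≡ 113·79 = 8927 = 73·121 + 94, so x = 94.
Check: σ(94) = 15·94 + 41 = 1451 = 11·121 + 120 ≡ 120 (mod 121).

94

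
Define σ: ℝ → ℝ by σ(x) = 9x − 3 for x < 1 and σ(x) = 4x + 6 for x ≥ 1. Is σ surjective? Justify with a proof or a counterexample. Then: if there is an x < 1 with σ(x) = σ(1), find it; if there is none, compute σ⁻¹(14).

Both pieces are strictly increasing (slopes 9 and 4), so each is injective on its own interval.
The left piece maps (−∞, 1) onto (−∞, 6); the right piece maps [1, ∞) onto [10, ∞).
The union (−∞, 6) ∪ [10, ∞) omits the interval between 6 and 10; in particular 6 has no preimage. So σ is not surjective.
Because the two images are disjoint, no x < 1 has σ(x) = σ(1), so we compute σ⁻¹(14): 14 lies in [10, ∞), so solve 4x + 6 = 14: x = (14 − 6)/4 = 2.

2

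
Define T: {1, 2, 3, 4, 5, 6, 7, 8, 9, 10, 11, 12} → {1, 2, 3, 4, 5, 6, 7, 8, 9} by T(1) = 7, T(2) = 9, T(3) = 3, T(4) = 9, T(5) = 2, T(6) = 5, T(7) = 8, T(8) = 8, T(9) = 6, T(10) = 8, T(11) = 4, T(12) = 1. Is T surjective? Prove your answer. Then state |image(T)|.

9

Every element of the codomain has a preimage: 1 = T(12), 2 = T(5), 3 = T(3), 4 = T(11), 5 = T(6), 6 = T(9), 7 = T(1), 8 = T(7), 9 = T(2).
So T is surjective.
The image of T is {1, 2, 3, 4, 5, 6, 7, 8, 9}, which has 9 elements.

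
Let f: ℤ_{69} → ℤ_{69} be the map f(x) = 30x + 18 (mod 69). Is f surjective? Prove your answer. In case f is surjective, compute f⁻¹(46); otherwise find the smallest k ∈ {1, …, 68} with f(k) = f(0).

Since gcd(30, 69) = 3, we have 30x ≡ 0 (mod 3) for all x, so f(x) ≡ 0 (mod 3).
But 1 ≢ 0 (mod 3), so 1 ∈ ℤ_{69} has no preimage. Therefore f is not surjective.
Since f is not surjective, we find the least positive k with f(k) = f(0): this means 30k ≡ 0 (mod 69), i.e. 69 ∣ 30k. Since gcd(30, 69) = 3, dividing through by 3 this holds exactly when 23 ∣ 10k, and as gcd(10, 23) = 1, exactly when 23 ∣ k.
The smallest positive such k is 23.

23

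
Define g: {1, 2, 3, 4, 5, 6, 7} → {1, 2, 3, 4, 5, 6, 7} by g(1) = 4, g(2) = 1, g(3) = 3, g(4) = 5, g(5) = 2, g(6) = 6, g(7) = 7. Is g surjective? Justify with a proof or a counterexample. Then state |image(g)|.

7

Every element of the codomain has a preimage: 1 = g(2), 2 = g(5), 3 = g(3), 4 = g(1), 5 = g(4), 6 = g(6), 7 = g(7).
Thus g is surjective.
The image of g is {1, 2, 3, 4, 5, 6, 7}, which has 7 elements.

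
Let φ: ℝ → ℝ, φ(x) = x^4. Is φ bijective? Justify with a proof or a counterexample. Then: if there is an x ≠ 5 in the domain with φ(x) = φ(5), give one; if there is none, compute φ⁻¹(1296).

-5

φ(5) = 625 = (−5)^4 = φ(−5) (since 4 is even), with 5 ≠ −5. So φ is not injective, hence not bijective.
For the follow-up, such an x exists: taking x = −5 ∈ ℝ gives φ(−5) = 625 = φ(5) with −5 ≠ 5.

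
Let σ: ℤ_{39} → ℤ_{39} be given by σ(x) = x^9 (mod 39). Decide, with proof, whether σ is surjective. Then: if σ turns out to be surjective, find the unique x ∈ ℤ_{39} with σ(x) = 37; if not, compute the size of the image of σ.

15

σ(2): Repeated squaring mod 39: 2^1 ≡ 2, 2^2 ≡ 2² = 4, 2^4 ≡ 4² = 16, 2^8 ≡ 16² = 256 ≡ 22. Since 9 = 8 + 1, 2^9 ≡ 22·2: 22·2 = 44 ≡ 5. So 2^9 ≡ 5 (mod 39).
σ(5): Repeated squaring mod 39: 5^1 ≡ 5, 5^2 ≡ 5² = 25, 5^4 ≡ 25² = 625 ≡ 1, 5^8 ≡ 1² = 1. Since 9 = 8 + 1, 5^9 ≡ 1·5: 1·5 = 5. So 5^9 ≡ 5 (mod 39).
So σ(2) = σ(5) = 5 while 2 ≠ 5, hence σ is not injective.
A non-injective map from the 39-element set ℤ_{39} to itself takes at most 38 distinct values, so it cannot be surjective. Hence σ is not surjective.
Since σ is not surjective, we determine |image(σ)|. Computing x^9 mod 39 for each x (by repeated squaring, reducing mod 39 at every step), the values σ(0), σ(1), …, σ(38) are: 0, 1, 5, 27, 25, 5, 18, 34, 8, 27, 25, 8, 12, 13, 14, 18, 1, 38, 18, 31, 8, 21, 1, 38, 21, 25, 26, 27, 31, 14, 12, 31, 5, 21, 34, 14, 12, 34, 38.
The distinct values are {0, 1, 5, 8, 12, 13, 14, 18, 21, 25, 26, 27, 31, 34, 38}; there are 15 of them.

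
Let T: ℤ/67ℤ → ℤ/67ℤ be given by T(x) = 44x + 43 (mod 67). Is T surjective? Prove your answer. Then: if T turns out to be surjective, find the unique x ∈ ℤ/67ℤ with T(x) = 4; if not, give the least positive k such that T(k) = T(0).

25

Recall that T is surjective if every y in the codomain equals T(x) for some x in the domain.
Since gcd(44, 67) = 1, 44 is invertible modulo 67. Euclid's algorithm: 67 = 1·44 + 23, 44 = 1·23 + 21, 23 = 1·21 + 2, 21 = 10·2 + 1; back-substituting gives 1 = 32·44 − 21·67, so 44⁻¹ ≡ 32 (mod 67).
For any y ∈ ℤ/67ℤ, x = 32(y − 43) mod 67 satisfies T(x) = 44·32(y − 43) + 43 ≡ y (since 44·32 ≡ 1 mod 67). So every y has a preimage.
Therefore T is surjective.
Since T is surjective, we find T⁻¹(4): we need 44x ≡ 4 − 43 ≡ 28 (mod 67). Using 44⁻¹ = 32: x ≡ 32·28 = 896 = 13·67 + 25, so x = 25.
Check: T(25) = 44·25 + 43 = 1143 = 17·67 + 4 ≡ 4 (mod 67).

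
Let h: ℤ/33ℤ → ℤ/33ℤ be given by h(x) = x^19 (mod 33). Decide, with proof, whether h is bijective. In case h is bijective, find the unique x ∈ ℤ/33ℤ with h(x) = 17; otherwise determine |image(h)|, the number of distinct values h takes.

Computing x^19 mod 33 for each x (by repeated squaring, reducing mod 33 at every step), the values h(0), h(1), …, h(32) are: 0, 1, 17, 15, 25, 20, 24, 19, 29, 27, 10, 11, 12, 28, 26, 3, 31, 2, 30, 7, 5, 21, 22, 23, 6, 4, 14, 9, 13, 8, 18, 16, 32.
Every element of ℤ/33ℤ appears exactly once in this list, so h is a bijection, and in particular bijective.
Since h is bijective, we read off the preimage of 17 from the same table: h(2) = 17, so h⁻¹(17) = 2.

2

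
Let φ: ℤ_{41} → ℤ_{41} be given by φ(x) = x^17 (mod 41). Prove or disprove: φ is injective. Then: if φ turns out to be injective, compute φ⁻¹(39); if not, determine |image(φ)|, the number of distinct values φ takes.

8

Since 41 is prime, the nonzero elements of ℤ_{41} form a cyclic group of order 40.
As gcd(17, 40) = 1, raising to the 17th power is a bijection on this group: if u^17 ≡ v^17 then (uv^{−1})^17 = 1, and the only element of order dividing gcd(17, 40) = 1 is 1, so u = v.
With φ(0) = 0 this makes φ injective on all of ℤ_{41}, hence bijective (finite equal-size domain and codomain). In particular φ is injective.
Since φ is injective, we find the preimage of 39. The inverse of x ↦ x^17 on (ℤ_{41})^× is x ↦ x^33, because 17·33 = 561 = 14·40 + 1 ≡ 1 (mod 40) and x^{40} = 1 for x ≠ 0 (Fermat). So φ⁻¹(39) = 39^33 mod 41.
Repeated squaring mod 41: 39^1 ≡ 39, 39^2 ≡ 39² = 1521 ≡ 4, 39^4 ≡ 4² = 16, 39^8 ≡ 16² = 256 ≡ 10, 39^16 ≡ 10² = 100 ≡ 18, 39^32 ≡ 18² = 324 ≡ 37. Since 33 = 32 + 1, 39^33 ≡ 37·39: 37·39 = 1443 ≡ 8. So 39^33 ≡ 8 (mod 41).
Hence φ⁻¹(39) = 8.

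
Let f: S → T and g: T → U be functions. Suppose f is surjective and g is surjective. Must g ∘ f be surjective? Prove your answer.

Let c ∈ U. Since g is surjective, there is b ∈ T with g(b) = c. Since f is surjective, there is a ∈ S with f(a) = b.
Then (g ∘ f)(a) = g(b) = c. Hence g ∘ f is surjective.

surjective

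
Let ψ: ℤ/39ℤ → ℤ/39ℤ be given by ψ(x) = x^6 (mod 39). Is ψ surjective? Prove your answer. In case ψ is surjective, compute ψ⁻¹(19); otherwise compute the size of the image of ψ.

6

ψ(1) = 1^6 = 1.
ψ(4): Repeated squaring mod 39: 4^1 ≡ 4, 4^2 ≡ 4² = 16, 4^4 ≡ 16² = 256 ≡ 22. Since 6 = 4 + 2, 4^6 ≡ 22·16: 22·16 = 352 ≡ 1. So 4^6 ≡ 1 (mod 39).
So ψ(1) = ψ(4) = 1 while 1 ≠ 4, therefore ψ is not injective.
A non-injective map from the 39-element set ℤ/39ℤ to itself takes at most 38 distinct values, so it cannot be surjective. Thus ψ is not surjective.
Since ψ is not surjective, we determine |image(ψ)|. Computing x^6 mod 39 for each x (by repeated squaring, reducing mod 39 at every step), the values ψ(0), ψ(1), …, ψ(38) are: 0, 1, 25, 27, 1, 25, 12, 25, 25, 27, 1, 25, 27, 13, 1, 12, 1, 1, 12, 25, 25, 12, 1, 1, 12, 1, 13, 27, 25, 1, 27, 25, 25, 12, 25, 1, 27, 25, 1.
The distinct values are {0, 1, 12, 13, 25, 27}; there are 6 of them.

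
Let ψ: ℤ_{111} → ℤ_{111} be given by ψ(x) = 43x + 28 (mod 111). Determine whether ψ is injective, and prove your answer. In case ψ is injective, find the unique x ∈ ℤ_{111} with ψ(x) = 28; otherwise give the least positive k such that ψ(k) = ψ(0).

0

If ψ(x_1) = ψ(x_2), then 43x_1 ≡ 43x_2 (mod 111). Because gcd(43, 111) = 1, we may cancel 43 to get x_1 ≡ x_2 (mod 111).
Hence ψ is injective.
We now compute 43⁻¹ mod 111 explicitly. Euclid's algorithm: 111 = 2·43 + 25, 43 = 1·25 + 18, 25 = 1·18 + 7, 18 = 2·7 + 4, 7 = 1·4 + 3, 4 = 1·3 + 1; back-substituting gives 1 = 31·43 − 12·111, so 43⁻¹ ≡ 31 (mod 111).
Since ψ is injective, we find ψ⁻¹(28): we need 43x ≡ 28 − 28 ≡ 0 (mod 111). Using 43⁻¹ = 31: x ≡ 31·0 = 0, so x = 0.
Check: ψ(0) = 43·0 + 28 = 28 ≡ 28 (mod 111).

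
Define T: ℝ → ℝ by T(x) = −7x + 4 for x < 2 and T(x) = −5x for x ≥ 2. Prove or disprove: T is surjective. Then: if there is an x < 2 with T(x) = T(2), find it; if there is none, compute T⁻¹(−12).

Both pieces are strictly decreasing (slopes −7 and −5), so each is injective on its own interval.
The left piece maps (−∞, 2) onto (−10, ∞); the right piece maps [2, ∞) onto (−∞, −10].
These images together cover ℝ, so T is surjective.
Because the two images are disjoint, no x < 2 has T(x) = T(2), so we compute T⁻¹(−12): −12 lies in (−∞, −10], so solve −5x = −12: x = (−12 − 0)/(−5) = 12/5.

12/5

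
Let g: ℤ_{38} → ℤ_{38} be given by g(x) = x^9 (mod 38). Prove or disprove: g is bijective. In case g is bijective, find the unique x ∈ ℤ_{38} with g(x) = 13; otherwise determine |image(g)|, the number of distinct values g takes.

6

g(1) = 1^9 = 1.
g(5): Repeated squaring mod 38: 5^1 ≡ 5, 5^2 ≡ 5² = 25, 5^4 ≡ 25² = 625 ≡ 17, 5^8 ≡ 17² = 289 ≡ 23. Since 9 = 8 + 1, 5^9 ≡ 23·5: 23·5 = 115 ≡ 1. So 5^9 ≡ 1 (mod 38).
So g(1) = g(5) = 1 while 1 ≠ 5, therefore g is not injective, hence not bijective.
Since g is not bijective, we determine |image(g)|. Computing x^9 mod 38 for each x (by repeated squaring, reducing mod 38 at every step), the values g(0), g(1), …, g(37) are: 0, 1, 18, 37, 20, 1, 20, 1, 18, 1, 18, 1, 18, 37, 18, 37, 20, 1, 18, 19, 20, 37, 18, 1, 20, 1, 20, 37, 20, 37, 20, 37, 18, 37, 18, 1, 20, 37.
The distinct values are {0, 1, 18, 19, 20, 37}; there are 6 of them.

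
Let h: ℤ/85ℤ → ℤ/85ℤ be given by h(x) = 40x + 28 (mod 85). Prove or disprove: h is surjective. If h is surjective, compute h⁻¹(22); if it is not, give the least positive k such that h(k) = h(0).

Since gcd(40, 85) = 5, we have 40x ≡ 0 (mod 5) for all x, so h(x) ≡ 3 (mod 5).
But 0 ≢ 3 (mod 5), so 0 ∈ ℤ/85ℤ has no preimage. Therefore h is not surjective.
Since h is not surjective, we find the least positive k with h(k) = h(0): this means 40k ≡ 0 (mod 85), i.e. 85 ∣ 40k. Since gcd(40, 85) = 5, dividing through by 5 this holds exactly when 17 ∣ 8k, and as gcd(8, 17) = 1, exactly when 17 ∣ k.
The smallest positive such k is 17.

17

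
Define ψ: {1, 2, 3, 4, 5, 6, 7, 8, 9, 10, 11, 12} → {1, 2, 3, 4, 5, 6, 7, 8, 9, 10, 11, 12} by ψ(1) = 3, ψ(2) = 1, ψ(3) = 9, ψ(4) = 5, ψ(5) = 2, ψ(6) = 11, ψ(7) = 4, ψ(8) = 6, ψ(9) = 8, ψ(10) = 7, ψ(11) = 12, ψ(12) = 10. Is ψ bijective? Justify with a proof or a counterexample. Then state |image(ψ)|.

The values 3, 1, 9, 5, 2, 11, 4, 6, 8, 7, 12, 10 are a permutation of {1, 2, 3, 4, 5, 6, 7, 8, 9, 10, 11, 12}: each element appears exactly once.
So ψ is injective and surjective, hence bijective.
The image of ψ is {1, 2, 3, 4, 5, 6, 7, 8, 9, 10, 11, 12}, which has 12 elements.

12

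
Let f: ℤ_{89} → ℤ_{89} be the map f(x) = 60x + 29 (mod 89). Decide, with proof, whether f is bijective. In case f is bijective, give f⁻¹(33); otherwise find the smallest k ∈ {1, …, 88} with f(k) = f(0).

6

If f(u) = f(v), then 60u ≡ 60v (mod 89). Because gcd(60, 89) = 1, we may cancel 60 to get u ≡ v (mod 89).
We now compute 60⁻¹ mod 89 explicitly. Euclid's algorithm: 89 = 1·60 + 29, 60 = 2·29 + 2, 29 = 14·2 + 1; back-substituting gives 1 = 46·60 − 31·89, so 60⁻¹ ≡ 46 (mod 89).
For any y ∈ ℤ_{89}, x = 46(y − 29) mod 89 satisfies f(x) = 60·46(y − 29) + 29 ≡ y (since 60·46 ≡ 1 mod 89). So every y has a preimage.
Hence f is bijective.
Since f is bijective, we compute f⁻¹(33): solve 60x + 29 ≡ 33 (mod 89), i.e. 60x ≡ 4 (mod 89).
Multiplying by 60⁻¹ = 46 gives x ≡ 46·4 = 184 = 2·89 + 6 ≡ 6 (mod 89).
Check: f(6) = 60·6 + 29 = 389 = 4·89 + 33 ≡ 33 (mod 89).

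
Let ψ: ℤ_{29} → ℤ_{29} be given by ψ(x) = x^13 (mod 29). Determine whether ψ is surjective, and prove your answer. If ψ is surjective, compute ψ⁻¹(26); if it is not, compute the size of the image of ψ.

Since 29 is prime, the nonzero elements of ℤ_{29} form a cyclic group of order 28.
As gcd(13, 28) = 1, raising to the 13th power is a bijection on this group: if s^13 ≡ t^13 then (st^{−1})^13 = 1, and the only element of order dividing gcd(13, 28) = 1 is 1, so s = t.
With ψ(0) = 0 this makes ψ injective on all of ℤ_{29}, hence bijective (finite equal-size domain and codomain). In particular ψ is surjective.
Since ψ is surjective, we find the preimage of 26. The inverse of x ↦ x^13 on (ℤ_{29})^× is x ↦ x^13, because 13·13 = 169 = 6·28 + 1 ≡ 1 (mod 28) and x^{28} = 1 for x ≠ 0 (Fermat). So ψ⁻¹(26) = 26^13 mod 29.
Repeated squaring mod 29: 26^1 ≡ 26, 26^2 ≡ 26² = 676 ≡ 9, 26^4 ≡ 9² = 81 ≡ 23, 26^8 ≡ 23² = 529 ≡ 7. Since 13 = 8 + 4 + 1, 26^13 ≡ 7·23·26: 7·23 = 161 ≡ 16, then 16·26 = 416 ≡ 10. So 26^13 ≡ 10 (mod 29).
Hence ψ⁻¹(26) = 10.

10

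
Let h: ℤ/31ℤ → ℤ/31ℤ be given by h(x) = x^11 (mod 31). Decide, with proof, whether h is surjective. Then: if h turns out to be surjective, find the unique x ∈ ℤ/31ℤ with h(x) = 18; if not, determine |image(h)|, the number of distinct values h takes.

Since 31 is prime, the nonzero elements of ℤ/31ℤ form a cyclic group of order 30.
As gcd(11, 30) = 1, raising to the 11th power is a bijection on this group: if x_1^11 ≡ x_2^11 then (x_1x_2^{−1})^11 = 1, and the only element of order dividing gcd(11, 30) = 1 is 1, so x_1 = x_2.
With h(0) = 0 this makes h injective on all of ℤ/31ℤ, hence bijective (finite equal-size domain and codomain). In particular h is surjective.
Since h is surjective, we find the preimage of 18. The inverse of x ↦ x^11 on (ℤ/31ℤ)^× is x ↦ x^11, because 11·11 = 121 = 4·30 + 1 ≡ 1 (mod 30) and x^{30} = 1 for x ≠ 0 (Fermat). So h⁻¹(18) = 18^11 mod 31.
Repeated squaring mod 31: 18^1 ≡ 18, 18^2 ≡ 18² = 324 ≡ 14, 18^4 ≡ 14² = 196 ≡ 10, 18^8 ≡ 10² = 100 ≡ 7. Since 11 = 8 + 2 + 1, 18^11 ≡ 7·14·18: 7·14 = 98 ≡ 5, then 5·18 = 90 ≡ 28. So 18^11 ≡ 28 (mod 31).
Hence h⁻¹(18) = 28.

28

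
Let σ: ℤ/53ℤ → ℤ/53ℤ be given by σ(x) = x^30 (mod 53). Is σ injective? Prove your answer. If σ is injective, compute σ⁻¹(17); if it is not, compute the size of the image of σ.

27

σ(26): Repeated squaring mod 53: 26^1 ≡ 26, 26^2 ≡ 26² = 676 ≡ 40, 26^4 ≡ 40² = 1600 ≡ 10, 26^8 ≡ 10² = 100 ≡ 47, 26^16 ≡ 47² = 2209 ≡ 36. Since 30 = 16 + 8 + 4 + 2, 26^30 ≡ 36·47·10·40: 36·47 = 1692 ≡ 49, then 49·10 = 490 ≡ 13, then 13·40 = 520 ≡ 43. So 26^30 ≡ 43 (mod 53).
σ(27): Repeated squaring mod 53: 27^1 ≡ 27, 27^2 ≡ 27² = 729 ≡ 40, 27^4 ≡ 40² = 1600 ≡ 10, 27^8 ≡ 10² = 100 ≡ 47, 27^16 ≡ 47² = 2209 ≡ 36. Since 30 = 16 + 8 + 4 + 2, 27^30 ≡ 36·47·10·40: 36·47 = 1692 ≡ 49, then 49·10 = 490 ≡ 13, then 13·40 = 520 ≡ 43. So 27^30 ≡ 43 (mod 53).
So σ(26) = σ(27) = 43 while 26 ≠ 27, thus σ is not injective.
Since σ is not injective, we determine |image(σ)|. Computing x^30 mod 53 for each x (by repeated squaring, reducing mod 53 at every step), the values σ(0), σ(1), …, σ(52) are: 0, 1, 37, 25, 44, 11, 24, 16, 38, 42, 36, 13, 40, 47, 9, 10, 28, 46, 17, 6, 7, 29, 4, 52, 49, 15, 43, 43, 15, 49, 52, 4, 29, 7, 6, 17, 46, 28, 10, 9, 47, 40, 13, 36, 42, 38, 16, 24, 11, 44, 25, 37, 1.
The distinct values are {0, 1, 4, 6, 7, 9, 10, 11, 13, 15, 16, 17, 24, 25, 28, 29, 36, 37, 38, 40, 42, 43, 44, 46, 47, 49, 52}; there are 27 of them.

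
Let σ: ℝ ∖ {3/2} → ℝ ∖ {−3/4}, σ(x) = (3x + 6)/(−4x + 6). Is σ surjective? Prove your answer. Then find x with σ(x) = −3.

For any y ≠ −3/4, solving y(−4x + 6) = 3x + 6 for x gives a well-defined x ≠ 3/2. So σ is surjective.
Solving σ(x) = −3: cross-multiplying gives 3x + 6 = −3(−4x + 6), which rearranges to −9x = −24, so x = 8/3.

8/3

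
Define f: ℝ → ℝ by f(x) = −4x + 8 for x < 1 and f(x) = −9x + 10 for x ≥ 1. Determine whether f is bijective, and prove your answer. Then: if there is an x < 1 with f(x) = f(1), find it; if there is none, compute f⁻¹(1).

1

Both pieces are strictly decreasing (slopes −4 and −9), so each is injective on its own interval.
The left piece maps (−∞, 1) onto (4, ∞); the right piece maps [1, ∞) onto (−∞, 1].
The images leave a gap (4 has no preimage), so f is not surjective, hence not bijective.
Because the two images are disjoint, no x < 1 has f(x) = f(1), so we compute f⁻¹(1): 1 lies in (−∞, 1], so solve −9x + 10 = 1: x = (1 − 10)/(−9) = 1.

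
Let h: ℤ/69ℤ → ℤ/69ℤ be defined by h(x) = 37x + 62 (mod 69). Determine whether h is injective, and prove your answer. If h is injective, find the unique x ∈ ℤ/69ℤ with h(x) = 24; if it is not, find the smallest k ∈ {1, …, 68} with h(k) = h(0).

If h(a) = h(b), then 37a ≡ 37b (mod 69). Because gcd(37, 69) = 1, we may cancel 37 to get a ≡ b (mod 69).
Hence h is injective.
We now compute 37⁻¹ mod 69 explicitly. Euclid's algorithm: 69 = 1·37 + 32, 37 = 1·32 + 5, 32 = 6·5 + 2, 5 = 2·2 + 1; back-substituting gives 1 = 28·37 − 15·69, so 37⁻¹ ≡ 28 (mod 69).
Since h is injective, we find h⁻¹(24): we need 37x ≡ 24 − 62 ≡ 31 (mod 69). Using 37⁻¹ = 28: x ≡ 28·31 = 868 = 12·69 + 40, so x = 40.
Check: h(40) = 37·40 + 62 = 1542 = 22·69 + 24 ≡ 24 (mod 69).

40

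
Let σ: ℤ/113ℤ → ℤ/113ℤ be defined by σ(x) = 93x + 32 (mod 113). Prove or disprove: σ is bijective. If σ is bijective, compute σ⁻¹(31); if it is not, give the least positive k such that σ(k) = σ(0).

Recall that σ is injective if σ(u) = σ(v) implies u = v.
If σ(u) = σ(v), then 93u ≡ 93v (mod 113). Because gcd(93, 113) = 1, we may cancel 93 to get u ≡ v (mod 113).
We now compute 93⁻¹ mod 113 explicitly. Euclid's algorithm: 113 = 1·93 + 20, 93 = 4·20 + 13, 20 = 1·13 + 7, 13 = 1·7 + 6, 7 = 1·6 + 1; back-substituting gives 1 = 96·93 − 79·113, so 93⁻¹ ≡ 96 (mod 113).
For any y ∈ ℤ/113ℤ, x = 96(y − 32) mod 113 satisfies σ(x) = 93·96(y − 32) + 32 ≡ y (since 93·96 ≡ 1 mod 113). So every y has a preimage.
So σ is bijective.
Since σ is bijective, we find σ⁻¹(31): we need 93x ≡ 31 − 32 ≡ 112 (mod 113). Using 93⁻¹ = 96: x ≡ 96·112 = 10752 = 95·113 + 17, so x = 17.
Check: σ(17) = 93·17 + 32 = 1613 = 14·113 + 31 ≡ 31 (mod 113).

17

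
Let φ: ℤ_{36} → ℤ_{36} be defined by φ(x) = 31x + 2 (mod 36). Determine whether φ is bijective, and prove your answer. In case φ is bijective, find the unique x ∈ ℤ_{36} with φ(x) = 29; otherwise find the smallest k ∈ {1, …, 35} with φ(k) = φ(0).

9

Recall: φ is injective when φ(a) = φ(b) forces a = b.
Suppose φ(a) = φ(b) in ℤ_{36}. Then 31a + 2 ≡ 31b + 2 (mod 36), thus 31(a − b) ≡ 0 (mod 36).
Since gcd(31, 36) = 1, 31 is invertible modulo 36, hence a − b ≡ 0 (mod 36), i.e. a = b.
We now compute 31⁻¹ mod 36 explicitly. Euclid's algorithm: 36 = 1·31 + 5, 31 = 6·5 + 1; back-substituting gives 1 = 7·31 − 6·36, so 31⁻¹ ≡ 7 (mod 36).
For any y ∈ ℤ_{36}, x = 7(y − 2) mod 36 satisfies φ(x) = 31·7(y − 2) + 2 ≡ y (since 31·7 ≡ 1 mod 36). So every y has a preimage.
Therefore φ is bijective.
Since φ is bijective, we find φ⁻¹(29): we need 31x ≡ 29 − 2 ≡ 27 (mod 36). Using 31⁻¹ = 7: x ≡ 7·27 = 189 = 5·36 + 9, so x = 9.
Check: φ(9) = 31·9 + 2 = 281 = 7·36 + 29 ≡ 29 (mod 36).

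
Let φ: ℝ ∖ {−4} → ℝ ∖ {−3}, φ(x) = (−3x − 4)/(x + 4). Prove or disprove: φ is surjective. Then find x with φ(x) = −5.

-8

For any y ≠ −3, solving y(x + 4) = −3x − 4 for x gives a well-defined x ≠ −4. So φ is surjective.
Solving φ(x) = −5: cross-multiplying gives −3x − 4 = −5(x + 4), which rearranges to 2x = −16, so x = −8.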